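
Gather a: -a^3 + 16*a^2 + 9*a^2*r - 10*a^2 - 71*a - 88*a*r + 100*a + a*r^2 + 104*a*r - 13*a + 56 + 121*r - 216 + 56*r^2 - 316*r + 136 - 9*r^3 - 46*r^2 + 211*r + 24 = -a^3 + a^2*(9*r + 6) + a*(r^2 + 16*r + 16) - 9*r^3 + 10*r^2 + 16*r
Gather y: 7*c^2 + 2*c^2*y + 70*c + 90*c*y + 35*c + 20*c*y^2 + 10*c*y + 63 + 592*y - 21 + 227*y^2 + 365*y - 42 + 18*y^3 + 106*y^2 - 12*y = 7*c^2 + 105*c + 18*y^3 + y^2*(20*c + 333) + y*(2*c^2 + 100*c + 945)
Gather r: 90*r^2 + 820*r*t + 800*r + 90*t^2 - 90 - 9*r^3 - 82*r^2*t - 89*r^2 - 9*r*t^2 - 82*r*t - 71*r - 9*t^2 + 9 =-9*r^3 + r^2*(1 - 82*t) + r*(-9*t^2 + 738*t + 729) + 81*t^2 - 81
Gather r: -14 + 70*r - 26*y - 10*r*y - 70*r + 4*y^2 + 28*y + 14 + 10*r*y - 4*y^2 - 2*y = 0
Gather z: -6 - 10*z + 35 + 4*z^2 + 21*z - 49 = 4*z^2 + 11*z - 20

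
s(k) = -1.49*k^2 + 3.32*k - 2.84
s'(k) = 3.32 - 2.98*k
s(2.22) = -2.81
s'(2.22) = -3.30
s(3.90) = -12.55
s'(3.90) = -8.30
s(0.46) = -1.63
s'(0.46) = 1.95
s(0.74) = -1.20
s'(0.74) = 1.11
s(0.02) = -2.77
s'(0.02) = 3.26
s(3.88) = -12.39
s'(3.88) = -8.24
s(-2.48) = -20.24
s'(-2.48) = 10.71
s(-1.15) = -8.63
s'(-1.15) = 6.75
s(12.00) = -177.56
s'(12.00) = -32.44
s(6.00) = -36.56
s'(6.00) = -14.56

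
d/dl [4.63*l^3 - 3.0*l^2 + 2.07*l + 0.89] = 13.89*l^2 - 6.0*l + 2.07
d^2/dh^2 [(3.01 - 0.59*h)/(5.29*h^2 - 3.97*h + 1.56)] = (-(0.59*h - 3.01)*(10.58*h - 3.97)*(21.16*h - 7.94) + (18.7266*h - 36.5304)*(5.29*h^2 - 3.97*h + 1.56))/(5.29*h^2 - 3.97*h + 1.56)^3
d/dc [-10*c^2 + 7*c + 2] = 7 - 20*c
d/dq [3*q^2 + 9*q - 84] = 6*q + 9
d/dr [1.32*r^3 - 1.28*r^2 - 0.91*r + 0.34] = 3.96*r^2 - 2.56*r - 0.91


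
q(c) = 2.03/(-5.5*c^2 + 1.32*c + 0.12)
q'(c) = 2.03*(11.0*c - 1.32)/(-5.5*c^2 + 1.32*c + 0.12)^2 = (22.33*c - 2.6796)/(-5.5*c^2 + 1.32*c + 0.12)^2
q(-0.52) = -0.99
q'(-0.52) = -3.39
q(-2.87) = -0.04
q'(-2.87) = -0.03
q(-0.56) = -0.87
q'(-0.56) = -2.76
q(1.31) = -0.27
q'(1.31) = 0.46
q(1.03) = -0.47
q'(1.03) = 1.07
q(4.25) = -0.02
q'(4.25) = 0.01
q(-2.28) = -0.06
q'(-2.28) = -0.05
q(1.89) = -0.12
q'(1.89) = 0.14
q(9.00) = -0.00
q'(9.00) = 0.00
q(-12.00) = -0.00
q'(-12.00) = -0.00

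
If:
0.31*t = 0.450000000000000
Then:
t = 1.45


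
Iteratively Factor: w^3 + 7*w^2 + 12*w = (w + 4)*(w^2 + 3*w) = w*(w + 4)*(w + 3)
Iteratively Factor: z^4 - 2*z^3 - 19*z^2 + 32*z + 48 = (z + 1)*(z^3 - 3*z^2 - 16*z + 48) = (z - 3)*(z + 1)*(z^2 - 16) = (z - 4)*(z - 3)*(z + 1)*(z + 4)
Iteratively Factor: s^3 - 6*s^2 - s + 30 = (s + 2)*(s^2 - 8*s + 15) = (s - 5)*(s + 2)*(s - 3)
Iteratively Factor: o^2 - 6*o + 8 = (o - 2)*(o - 4)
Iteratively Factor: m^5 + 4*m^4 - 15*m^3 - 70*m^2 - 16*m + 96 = (m - 1)*(m^4 + 5*m^3 - 10*m^2 - 80*m - 96) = (m - 1)*(m + 3)*(m^3 + 2*m^2 - 16*m - 32) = (m - 1)*(m + 3)*(m + 4)*(m^2 - 2*m - 8) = (m - 4)*(m - 1)*(m + 3)*(m + 4)*(m + 2)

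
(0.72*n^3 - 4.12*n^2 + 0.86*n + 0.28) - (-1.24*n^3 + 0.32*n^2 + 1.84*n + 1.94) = 1.96*n^3 - 4.44*n^2 - 0.98*n - 1.66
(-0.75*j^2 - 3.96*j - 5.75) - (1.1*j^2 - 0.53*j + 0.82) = -1.85*j^2 - 3.43*j - 6.57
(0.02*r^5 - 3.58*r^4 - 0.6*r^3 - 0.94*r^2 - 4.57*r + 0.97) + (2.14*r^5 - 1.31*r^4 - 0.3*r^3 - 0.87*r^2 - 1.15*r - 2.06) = 2.16*r^5 - 4.89*r^4 - 0.9*r^3 - 1.81*r^2 - 5.72*r - 1.09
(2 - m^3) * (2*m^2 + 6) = -2*m^5 - 6*m^3 + 4*m^2 + 12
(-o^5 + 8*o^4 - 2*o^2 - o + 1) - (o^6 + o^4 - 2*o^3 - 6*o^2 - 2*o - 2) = -o^6 - o^5 + 7*o^4 + 2*o^3 + 4*o^2 + o + 3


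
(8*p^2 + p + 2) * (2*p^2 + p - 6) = 16*p^4 + 10*p^3 - 43*p^2 - 4*p - 12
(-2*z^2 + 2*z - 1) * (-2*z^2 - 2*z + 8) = 4*z^4 - 18*z^2 + 18*z - 8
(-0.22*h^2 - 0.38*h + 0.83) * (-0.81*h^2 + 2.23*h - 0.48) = 0.1782*h^4 - 0.1828*h^3 - 1.4141*h^2 + 2.0333*h - 0.3984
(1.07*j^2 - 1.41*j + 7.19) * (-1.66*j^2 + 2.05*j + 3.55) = -1.7762*j^4 + 4.5341*j^3 - 11.0274*j^2 + 9.734*j + 25.5245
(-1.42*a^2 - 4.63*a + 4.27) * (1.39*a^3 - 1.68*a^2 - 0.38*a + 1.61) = -1.9738*a^5 - 4.0501*a^4 + 14.2533*a^3 - 7.7004*a^2 - 9.0769*a + 6.8747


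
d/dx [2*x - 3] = 2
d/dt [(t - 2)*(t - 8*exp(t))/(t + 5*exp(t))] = (-13*t^2*exp(t) + t^2 + 36*t*exp(t) - 40*exp(2*t) - 26*exp(t))/(t^2 + 10*t*exp(t) + 25*exp(2*t))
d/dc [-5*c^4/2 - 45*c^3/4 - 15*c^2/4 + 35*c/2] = -10*c^3 - 135*c^2/4 - 15*c/2 + 35/2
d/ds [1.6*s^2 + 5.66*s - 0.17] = 3.2*s + 5.66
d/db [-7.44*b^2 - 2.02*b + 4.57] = -14.88*b - 2.02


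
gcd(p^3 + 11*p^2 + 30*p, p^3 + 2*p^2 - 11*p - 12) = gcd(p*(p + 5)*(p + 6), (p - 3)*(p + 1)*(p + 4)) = 1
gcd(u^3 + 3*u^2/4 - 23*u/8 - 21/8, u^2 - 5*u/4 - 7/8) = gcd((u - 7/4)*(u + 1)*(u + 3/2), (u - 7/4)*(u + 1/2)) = u - 7/4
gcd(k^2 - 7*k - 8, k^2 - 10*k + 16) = k - 8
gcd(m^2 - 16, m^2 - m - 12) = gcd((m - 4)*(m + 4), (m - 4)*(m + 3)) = m - 4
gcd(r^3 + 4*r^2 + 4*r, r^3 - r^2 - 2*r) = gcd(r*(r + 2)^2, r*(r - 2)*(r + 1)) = r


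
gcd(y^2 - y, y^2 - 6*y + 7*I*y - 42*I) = 1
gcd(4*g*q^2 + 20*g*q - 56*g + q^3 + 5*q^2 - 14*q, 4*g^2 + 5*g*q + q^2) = 4*g + q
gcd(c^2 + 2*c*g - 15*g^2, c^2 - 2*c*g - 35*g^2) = c + 5*g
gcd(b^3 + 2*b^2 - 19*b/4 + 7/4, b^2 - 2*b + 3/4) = b - 1/2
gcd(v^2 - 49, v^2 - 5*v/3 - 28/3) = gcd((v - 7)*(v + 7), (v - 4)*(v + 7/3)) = 1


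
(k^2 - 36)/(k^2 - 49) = (k^2 - 36)/(k^2 - 49)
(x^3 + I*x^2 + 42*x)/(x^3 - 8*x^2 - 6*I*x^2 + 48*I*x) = (x + 7*I)/(x - 8)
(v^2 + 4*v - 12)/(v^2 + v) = (v^2 + 4*v - 12)/(v*(v + 1))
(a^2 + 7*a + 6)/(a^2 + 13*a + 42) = (a + 1)/(a + 7)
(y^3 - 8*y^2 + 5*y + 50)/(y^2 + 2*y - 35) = (y^2 - 3*y - 10)/(y + 7)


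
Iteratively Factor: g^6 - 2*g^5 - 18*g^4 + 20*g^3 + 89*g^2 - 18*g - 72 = (g - 3)*(g^5 + g^4 - 15*g^3 - 25*g^2 + 14*g + 24) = (g - 3)*(g + 1)*(g^4 - 15*g^2 - 10*g + 24) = (g - 4)*(g - 3)*(g + 1)*(g^3 + 4*g^2 + g - 6) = (g - 4)*(g - 3)*(g + 1)*(g + 3)*(g^2 + g - 2) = (g - 4)*(g - 3)*(g + 1)*(g + 2)*(g + 3)*(g - 1)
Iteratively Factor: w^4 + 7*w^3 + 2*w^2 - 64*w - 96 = (w + 4)*(w^3 + 3*w^2 - 10*w - 24) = (w - 3)*(w + 4)*(w^2 + 6*w + 8) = (w - 3)*(w + 2)*(w + 4)*(w + 4)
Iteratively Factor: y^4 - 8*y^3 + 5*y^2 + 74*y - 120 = (y - 5)*(y^3 - 3*y^2 - 10*y + 24) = (y - 5)*(y - 2)*(y^2 - y - 12) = (y - 5)*(y - 2)*(y + 3)*(y - 4)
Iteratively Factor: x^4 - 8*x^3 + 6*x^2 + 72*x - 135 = (x - 3)*(x^3 - 5*x^2 - 9*x + 45) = (x - 3)*(x + 3)*(x^2 - 8*x + 15) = (x - 3)^2*(x + 3)*(x - 5)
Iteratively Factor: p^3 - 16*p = (p + 4)*(p^2 - 4*p) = p*(p + 4)*(p - 4)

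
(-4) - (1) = -5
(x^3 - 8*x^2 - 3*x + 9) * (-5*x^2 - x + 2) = -5*x^5 + 39*x^4 + 25*x^3 - 58*x^2 - 15*x + 18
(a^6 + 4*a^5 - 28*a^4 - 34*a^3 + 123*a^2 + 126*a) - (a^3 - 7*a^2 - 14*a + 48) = a^6 + 4*a^5 - 28*a^4 - 35*a^3 + 130*a^2 + 140*a - 48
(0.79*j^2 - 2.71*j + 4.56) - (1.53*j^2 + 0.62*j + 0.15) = -0.74*j^2 - 3.33*j + 4.41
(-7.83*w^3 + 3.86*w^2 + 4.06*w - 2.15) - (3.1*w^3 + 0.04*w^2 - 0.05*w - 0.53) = -10.93*w^3 + 3.82*w^2 + 4.11*w - 1.62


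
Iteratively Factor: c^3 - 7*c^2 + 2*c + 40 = (c - 4)*(c^2 - 3*c - 10) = (c - 5)*(c - 4)*(c + 2)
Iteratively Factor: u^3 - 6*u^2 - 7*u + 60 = (u - 4)*(u^2 - 2*u - 15) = (u - 5)*(u - 4)*(u + 3)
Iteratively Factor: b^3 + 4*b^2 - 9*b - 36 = (b + 3)*(b^2 + b - 12) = (b + 3)*(b + 4)*(b - 3)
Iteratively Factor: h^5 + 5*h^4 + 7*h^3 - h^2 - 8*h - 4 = (h - 1)*(h^4 + 6*h^3 + 13*h^2 + 12*h + 4) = (h - 1)*(h + 2)*(h^3 + 4*h^2 + 5*h + 2) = (h - 1)*(h + 1)*(h + 2)*(h^2 + 3*h + 2) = (h - 1)*(h + 1)^2*(h + 2)*(h + 2)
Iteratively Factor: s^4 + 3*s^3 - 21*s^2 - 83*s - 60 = (s + 3)*(s^3 - 21*s - 20) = (s + 1)*(s + 3)*(s^2 - s - 20) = (s - 5)*(s + 1)*(s + 3)*(s + 4)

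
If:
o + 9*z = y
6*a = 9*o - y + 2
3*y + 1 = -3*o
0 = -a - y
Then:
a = 1/4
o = -1/12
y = -1/4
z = -1/54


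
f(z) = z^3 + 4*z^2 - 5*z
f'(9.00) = 310.00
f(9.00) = 1008.00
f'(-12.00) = 331.00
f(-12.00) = -1092.00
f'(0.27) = -2.62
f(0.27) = -1.04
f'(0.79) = 3.19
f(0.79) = -0.96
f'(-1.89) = -9.40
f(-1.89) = 16.99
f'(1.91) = 21.22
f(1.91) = 12.01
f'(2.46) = 32.83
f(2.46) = 26.79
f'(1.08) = 7.14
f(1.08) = 0.53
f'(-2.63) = -5.29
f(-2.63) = 22.63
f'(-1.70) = -9.93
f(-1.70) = 15.15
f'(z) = 3*z^2 + 8*z - 5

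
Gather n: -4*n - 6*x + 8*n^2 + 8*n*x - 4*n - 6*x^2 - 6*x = 8*n^2 + n*(8*x - 8) - 6*x^2 - 12*x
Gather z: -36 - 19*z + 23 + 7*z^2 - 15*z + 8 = 7*z^2 - 34*z - 5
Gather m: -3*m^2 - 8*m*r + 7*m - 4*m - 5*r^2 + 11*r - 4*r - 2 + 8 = -3*m^2 + m*(3 - 8*r) - 5*r^2 + 7*r + 6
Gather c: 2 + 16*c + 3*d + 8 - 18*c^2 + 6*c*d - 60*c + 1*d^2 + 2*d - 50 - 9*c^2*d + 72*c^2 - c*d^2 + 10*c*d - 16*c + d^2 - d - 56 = c^2*(54 - 9*d) + c*(-d^2 + 16*d - 60) + 2*d^2 + 4*d - 96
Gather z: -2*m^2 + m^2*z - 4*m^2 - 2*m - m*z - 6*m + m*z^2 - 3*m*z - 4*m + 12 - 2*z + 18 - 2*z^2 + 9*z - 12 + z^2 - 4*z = -6*m^2 - 12*m + z^2*(m - 1) + z*(m^2 - 4*m + 3) + 18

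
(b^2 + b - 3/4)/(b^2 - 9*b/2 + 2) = (b + 3/2)/(b - 4)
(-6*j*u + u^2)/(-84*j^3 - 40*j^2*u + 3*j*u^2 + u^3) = u/(14*j^2 + 9*j*u + u^2)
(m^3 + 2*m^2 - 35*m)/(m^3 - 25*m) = (m + 7)/(m + 5)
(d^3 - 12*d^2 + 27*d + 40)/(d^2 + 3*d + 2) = (d^2 - 13*d + 40)/(d + 2)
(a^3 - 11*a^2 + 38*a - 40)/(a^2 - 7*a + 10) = a - 4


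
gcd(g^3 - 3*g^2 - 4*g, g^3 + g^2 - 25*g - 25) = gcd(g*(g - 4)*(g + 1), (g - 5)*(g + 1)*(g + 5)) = g + 1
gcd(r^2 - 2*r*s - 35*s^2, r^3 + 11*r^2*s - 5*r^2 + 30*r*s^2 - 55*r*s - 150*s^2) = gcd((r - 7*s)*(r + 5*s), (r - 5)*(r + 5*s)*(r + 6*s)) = r + 5*s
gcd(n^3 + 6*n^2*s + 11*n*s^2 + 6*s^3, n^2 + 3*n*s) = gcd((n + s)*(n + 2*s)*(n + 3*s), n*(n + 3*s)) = n + 3*s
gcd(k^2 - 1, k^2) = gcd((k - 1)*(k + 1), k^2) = 1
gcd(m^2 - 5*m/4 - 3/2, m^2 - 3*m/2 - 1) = m - 2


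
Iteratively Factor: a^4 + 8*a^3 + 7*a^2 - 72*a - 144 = (a + 3)*(a^3 + 5*a^2 - 8*a - 48) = (a + 3)*(a + 4)*(a^2 + a - 12) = (a + 3)*(a + 4)^2*(a - 3)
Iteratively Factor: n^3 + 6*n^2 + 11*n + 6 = (n + 1)*(n^2 + 5*n + 6) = (n + 1)*(n + 2)*(n + 3)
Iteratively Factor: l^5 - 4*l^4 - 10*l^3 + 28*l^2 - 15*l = (l)*(l^4 - 4*l^3 - 10*l^2 + 28*l - 15) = l*(l - 1)*(l^3 - 3*l^2 - 13*l + 15) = l*(l - 1)*(l + 3)*(l^2 - 6*l + 5) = l*(l - 5)*(l - 1)*(l + 3)*(l - 1)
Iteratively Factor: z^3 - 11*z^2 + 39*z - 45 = (z - 3)*(z^2 - 8*z + 15) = (z - 3)^2*(z - 5)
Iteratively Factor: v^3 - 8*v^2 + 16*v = (v - 4)*(v^2 - 4*v) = (v - 4)^2*(v)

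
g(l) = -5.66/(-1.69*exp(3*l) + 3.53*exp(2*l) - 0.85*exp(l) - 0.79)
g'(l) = -5.66*(5.07*exp(3*l) - 7.06*exp(2*l) + 0.85*exp(l))/(-1.69*exp(3*l) + 3.53*exp(2*l) - 0.85*exp(l) - 0.79)^2 = (-28.6962*exp(2*l) + 39.9596*exp(l) - 4.811)*exp(l)/(1.69*exp(3*l) - 3.53*exp(2*l) + 0.85*exp(l) + 0.79)^2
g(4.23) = 0.00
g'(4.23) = -0.00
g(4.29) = 0.00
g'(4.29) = -0.00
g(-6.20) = 7.15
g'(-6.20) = -0.02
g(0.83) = 1.24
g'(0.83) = -7.08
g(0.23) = -15.61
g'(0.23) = 0.24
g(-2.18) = 6.71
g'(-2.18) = -0.10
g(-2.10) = 6.70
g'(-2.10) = -0.06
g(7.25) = 0.00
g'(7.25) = -0.00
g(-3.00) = 6.87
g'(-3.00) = -0.21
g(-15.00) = 7.16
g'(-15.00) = 0.00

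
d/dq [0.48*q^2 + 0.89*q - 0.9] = 0.96*q + 0.89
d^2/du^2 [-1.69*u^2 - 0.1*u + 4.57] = -3.38000000000000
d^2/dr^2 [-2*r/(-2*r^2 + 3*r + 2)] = 4*(-r*(4*r - 3)^2 + 3*(1 - 2*r)*(-2*r^2 + 3*r + 2))/(-2*r^2 + 3*r + 2)^3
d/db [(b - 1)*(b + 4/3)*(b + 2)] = 3*b^2 + 14*b/3 - 2/3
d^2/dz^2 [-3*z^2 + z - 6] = -6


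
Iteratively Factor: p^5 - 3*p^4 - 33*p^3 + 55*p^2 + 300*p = (p - 5)*(p^4 + 2*p^3 - 23*p^2 - 60*p) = (p - 5)*(p + 3)*(p^3 - p^2 - 20*p) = p*(p - 5)*(p + 3)*(p^2 - p - 20) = p*(p - 5)*(p + 3)*(p + 4)*(p - 5)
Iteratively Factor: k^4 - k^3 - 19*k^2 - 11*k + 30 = (k + 2)*(k^3 - 3*k^2 - 13*k + 15) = (k - 5)*(k + 2)*(k^2 + 2*k - 3) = (k - 5)*(k - 1)*(k + 2)*(k + 3)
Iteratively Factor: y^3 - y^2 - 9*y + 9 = (y - 1)*(y^2 - 9) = (y - 1)*(y + 3)*(y - 3)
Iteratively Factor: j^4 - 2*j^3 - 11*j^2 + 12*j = (j - 4)*(j^3 + 2*j^2 - 3*j) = (j - 4)*(j + 3)*(j^2 - j) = (j - 4)*(j - 1)*(j + 3)*(j)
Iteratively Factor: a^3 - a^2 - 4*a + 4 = (a + 2)*(a^2 - 3*a + 2) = (a - 2)*(a + 2)*(a - 1)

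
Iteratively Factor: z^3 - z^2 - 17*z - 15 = (z + 1)*(z^2 - 2*z - 15) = (z - 5)*(z + 1)*(z + 3)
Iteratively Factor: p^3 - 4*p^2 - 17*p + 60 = (p - 3)*(p^2 - p - 20) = (p - 5)*(p - 3)*(p + 4)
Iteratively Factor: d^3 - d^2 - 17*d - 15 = (d - 5)*(d^2 + 4*d + 3) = (d - 5)*(d + 3)*(d + 1)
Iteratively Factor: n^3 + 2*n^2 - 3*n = (n - 1)*(n^2 + 3*n) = (n - 1)*(n + 3)*(n)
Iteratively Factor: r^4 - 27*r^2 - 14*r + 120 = (r + 4)*(r^3 - 4*r^2 - 11*r + 30) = (r - 2)*(r + 4)*(r^2 - 2*r - 15) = (r - 5)*(r - 2)*(r + 4)*(r + 3)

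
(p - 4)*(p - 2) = p^2 - 6*p + 8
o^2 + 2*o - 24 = (o - 4)*(o + 6)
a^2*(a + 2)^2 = a^4 + 4*a^3 + 4*a^2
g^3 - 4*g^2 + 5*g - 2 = (g - 2)*(g - 1)^2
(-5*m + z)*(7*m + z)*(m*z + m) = -35*m^3*z - 35*m^3 + 2*m^2*z^2 + 2*m^2*z + m*z^3 + m*z^2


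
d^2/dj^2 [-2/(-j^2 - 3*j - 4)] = 4*(-j^2 - 3*j + (2*j + 3)^2 - 4)/(j^2 + 3*j + 4)^3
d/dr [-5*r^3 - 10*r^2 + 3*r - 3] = -15*r^2 - 20*r + 3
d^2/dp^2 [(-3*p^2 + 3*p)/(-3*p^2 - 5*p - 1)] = 18*(-8*p^3 - 3*p^2 + 3*p + 2)/(27*p^6 + 135*p^5 + 252*p^4 + 215*p^3 + 84*p^2 + 15*p + 1)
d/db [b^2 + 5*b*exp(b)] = 5*b*exp(b) + 2*b + 5*exp(b)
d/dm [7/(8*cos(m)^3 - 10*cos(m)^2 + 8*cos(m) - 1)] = 28*(6*cos(m)^2 - 5*cos(m) + 2)*sin(m)/(8*cos(m)^3 - 10*cos(m)^2 + 8*cos(m) - 1)^2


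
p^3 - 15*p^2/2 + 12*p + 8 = (p - 4)^2*(p + 1/2)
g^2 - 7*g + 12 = (g - 4)*(g - 3)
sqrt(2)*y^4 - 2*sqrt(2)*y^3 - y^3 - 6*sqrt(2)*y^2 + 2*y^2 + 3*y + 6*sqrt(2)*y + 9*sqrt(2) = (y - 3)*(y - 3*sqrt(2)/2)*(y + sqrt(2))*(sqrt(2)*y + sqrt(2))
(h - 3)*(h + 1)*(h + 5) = h^3 + 3*h^2 - 13*h - 15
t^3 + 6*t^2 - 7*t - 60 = (t - 3)*(t + 4)*(t + 5)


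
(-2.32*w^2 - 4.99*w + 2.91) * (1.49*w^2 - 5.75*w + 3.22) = -3.4568*w^4 + 5.9049*w^3 + 25.558*w^2 - 32.8003*w + 9.3702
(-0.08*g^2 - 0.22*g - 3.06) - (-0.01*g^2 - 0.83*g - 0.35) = -0.07*g^2 + 0.61*g - 2.71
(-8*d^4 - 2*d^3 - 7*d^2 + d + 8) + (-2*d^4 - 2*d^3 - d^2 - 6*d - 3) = -10*d^4 - 4*d^3 - 8*d^2 - 5*d + 5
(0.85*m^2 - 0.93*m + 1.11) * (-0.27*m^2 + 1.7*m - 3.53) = -0.2295*m^4 + 1.6961*m^3 - 4.8812*m^2 + 5.1699*m - 3.9183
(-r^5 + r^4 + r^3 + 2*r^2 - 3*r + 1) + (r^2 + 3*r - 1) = -r^5 + r^4 + r^3 + 3*r^2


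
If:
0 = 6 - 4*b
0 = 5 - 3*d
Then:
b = 3/2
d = 5/3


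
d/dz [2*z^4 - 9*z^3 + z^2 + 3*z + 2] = 8*z^3 - 27*z^2 + 2*z + 3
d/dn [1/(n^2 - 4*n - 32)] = 2*(2 - n)/(-n^2 + 4*n + 32)^2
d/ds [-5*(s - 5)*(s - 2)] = 35 - 10*s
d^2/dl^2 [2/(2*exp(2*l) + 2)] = 4*(exp(2*l) - 1)*exp(2*l)/(exp(2*l) + 1)^3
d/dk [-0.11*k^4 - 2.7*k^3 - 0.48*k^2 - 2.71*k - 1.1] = -0.44*k^3 - 8.1*k^2 - 0.96*k - 2.71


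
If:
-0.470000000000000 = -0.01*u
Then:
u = 47.00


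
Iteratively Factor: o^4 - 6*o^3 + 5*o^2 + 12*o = (o)*(o^3 - 6*o^2 + 5*o + 12) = o*(o + 1)*(o^2 - 7*o + 12) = o*(o - 3)*(o + 1)*(o - 4)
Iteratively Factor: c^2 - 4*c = (c)*(c - 4)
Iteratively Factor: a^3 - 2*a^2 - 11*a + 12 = (a - 4)*(a^2 + 2*a - 3) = (a - 4)*(a + 3)*(a - 1)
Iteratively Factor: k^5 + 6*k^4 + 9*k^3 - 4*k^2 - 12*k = (k + 2)*(k^4 + 4*k^3 + k^2 - 6*k) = (k + 2)*(k + 3)*(k^3 + k^2 - 2*k) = k*(k + 2)*(k + 3)*(k^2 + k - 2) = k*(k - 1)*(k + 2)*(k + 3)*(k + 2)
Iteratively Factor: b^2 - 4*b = (b - 4)*(b)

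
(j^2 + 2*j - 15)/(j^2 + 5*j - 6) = (j^2 + 2*j - 15)/(j^2 + 5*j - 6)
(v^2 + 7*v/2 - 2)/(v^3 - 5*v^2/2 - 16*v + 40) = (2*v - 1)/(2*v^2 - 13*v + 20)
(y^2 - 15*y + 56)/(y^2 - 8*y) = (y - 7)/y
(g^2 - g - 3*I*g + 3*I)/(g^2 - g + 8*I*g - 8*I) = (g - 3*I)/(g + 8*I)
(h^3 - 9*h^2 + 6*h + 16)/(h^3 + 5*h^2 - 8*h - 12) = (h - 8)/(h + 6)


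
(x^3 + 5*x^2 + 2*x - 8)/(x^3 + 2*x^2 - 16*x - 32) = (x - 1)/(x - 4)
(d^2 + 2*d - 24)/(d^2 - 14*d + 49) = (d^2 + 2*d - 24)/(d^2 - 14*d + 49)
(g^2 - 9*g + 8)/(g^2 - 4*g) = (g^2 - 9*g + 8)/(g*(g - 4))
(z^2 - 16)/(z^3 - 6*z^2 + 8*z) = (z + 4)/(z*(z - 2))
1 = 1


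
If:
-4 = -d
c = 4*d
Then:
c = 16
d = 4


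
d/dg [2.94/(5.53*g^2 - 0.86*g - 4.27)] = (2.5284 - 32.5164*g)/(-5.53*g^2 + 0.86*g + 4.27)^2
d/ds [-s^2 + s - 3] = 1 - 2*s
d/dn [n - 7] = 1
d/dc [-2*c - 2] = -2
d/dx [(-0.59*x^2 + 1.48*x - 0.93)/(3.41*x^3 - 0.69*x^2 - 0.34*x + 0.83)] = (2.0119*x^4 - 10.0936*x^3 + 10.7357*x^2 - 2.2628*x + 0.9122)/(11.6281*x^6 - 4.7058*x^5 - 1.8427*x^4 + 6.1298*x^3 - 1.0298*x^2 - 0.5644*x + 0.6889)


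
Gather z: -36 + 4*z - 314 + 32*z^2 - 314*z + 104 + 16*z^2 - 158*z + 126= 48*z^2 - 468*z - 120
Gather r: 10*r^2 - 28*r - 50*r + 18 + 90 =10*r^2 - 78*r + 108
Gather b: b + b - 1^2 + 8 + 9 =2*b + 16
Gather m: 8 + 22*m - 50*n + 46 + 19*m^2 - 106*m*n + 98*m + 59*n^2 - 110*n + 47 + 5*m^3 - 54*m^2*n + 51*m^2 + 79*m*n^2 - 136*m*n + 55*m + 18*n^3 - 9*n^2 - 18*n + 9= 5*m^3 + m^2*(70 - 54*n) + m*(79*n^2 - 242*n + 175) + 18*n^3 + 50*n^2 - 178*n + 110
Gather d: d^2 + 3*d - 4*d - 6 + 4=d^2 - d - 2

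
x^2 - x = x*(x - 1)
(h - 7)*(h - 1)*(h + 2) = h^3 - 6*h^2 - 9*h + 14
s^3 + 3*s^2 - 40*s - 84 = (s - 6)*(s + 2)*(s + 7)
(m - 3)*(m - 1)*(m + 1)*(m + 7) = m^4 + 4*m^3 - 22*m^2 - 4*m + 21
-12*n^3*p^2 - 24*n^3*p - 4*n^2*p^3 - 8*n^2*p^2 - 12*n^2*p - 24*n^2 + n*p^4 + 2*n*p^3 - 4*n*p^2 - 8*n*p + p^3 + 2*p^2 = (-6*n + p)*(2*n + p)*(p + 2)*(n*p + 1)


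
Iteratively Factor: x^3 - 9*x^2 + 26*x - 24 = (x - 3)*(x^2 - 6*x + 8) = (x - 3)*(x - 2)*(x - 4)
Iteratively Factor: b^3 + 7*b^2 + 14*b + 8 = (b + 2)*(b^2 + 5*b + 4) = (b + 2)*(b + 4)*(b + 1)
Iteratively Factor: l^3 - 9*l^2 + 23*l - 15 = (l - 5)*(l^2 - 4*l + 3) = (l - 5)*(l - 1)*(l - 3)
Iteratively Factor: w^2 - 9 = (w + 3)*(w - 3)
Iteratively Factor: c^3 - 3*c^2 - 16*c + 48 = (c - 4)*(c^2 + c - 12) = (c - 4)*(c - 3)*(c + 4)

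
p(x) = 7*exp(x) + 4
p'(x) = 7*exp(x)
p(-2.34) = 4.67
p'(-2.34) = 0.67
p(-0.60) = 7.84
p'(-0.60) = 3.84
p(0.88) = 20.88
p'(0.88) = 16.88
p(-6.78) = 4.01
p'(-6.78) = 0.01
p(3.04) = 150.34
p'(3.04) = 146.34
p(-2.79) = 4.43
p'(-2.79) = 0.43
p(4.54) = 659.84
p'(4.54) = 655.84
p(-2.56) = 4.54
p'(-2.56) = 0.54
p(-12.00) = 4.00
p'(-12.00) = 0.00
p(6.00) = 2828.00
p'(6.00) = 2824.00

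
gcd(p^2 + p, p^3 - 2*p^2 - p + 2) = p + 1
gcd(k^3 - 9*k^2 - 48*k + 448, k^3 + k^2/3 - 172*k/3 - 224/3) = k^2 - k - 56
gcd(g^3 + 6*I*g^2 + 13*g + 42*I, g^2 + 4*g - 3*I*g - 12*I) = g - 3*I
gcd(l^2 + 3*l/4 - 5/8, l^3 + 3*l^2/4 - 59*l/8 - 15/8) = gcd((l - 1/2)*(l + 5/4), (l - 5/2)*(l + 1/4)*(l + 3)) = 1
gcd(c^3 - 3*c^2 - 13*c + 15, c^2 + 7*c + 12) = c + 3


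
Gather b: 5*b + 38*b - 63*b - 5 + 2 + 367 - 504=-20*b - 140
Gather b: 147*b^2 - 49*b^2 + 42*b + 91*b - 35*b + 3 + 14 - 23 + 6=98*b^2 + 98*b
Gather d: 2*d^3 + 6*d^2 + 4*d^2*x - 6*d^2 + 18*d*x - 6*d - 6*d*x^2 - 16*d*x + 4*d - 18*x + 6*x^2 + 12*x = 2*d^3 + 4*d^2*x + d*(-6*x^2 + 2*x - 2) + 6*x^2 - 6*x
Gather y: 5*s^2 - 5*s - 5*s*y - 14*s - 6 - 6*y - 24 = 5*s^2 - 19*s + y*(-5*s - 6) - 30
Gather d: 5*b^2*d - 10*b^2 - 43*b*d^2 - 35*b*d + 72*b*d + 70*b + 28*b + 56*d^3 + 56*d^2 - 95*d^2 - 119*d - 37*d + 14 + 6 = -10*b^2 + 98*b + 56*d^3 + d^2*(-43*b - 39) + d*(5*b^2 + 37*b - 156) + 20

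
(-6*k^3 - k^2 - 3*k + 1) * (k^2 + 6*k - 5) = -6*k^5 - 37*k^4 + 21*k^3 - 12*k^2 + 21*k - 5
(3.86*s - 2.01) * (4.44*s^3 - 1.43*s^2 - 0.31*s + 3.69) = 17.1384*s^4 - 14.4442*s^3 + 1.6777*s^2 + 14.8665*s - 7.4169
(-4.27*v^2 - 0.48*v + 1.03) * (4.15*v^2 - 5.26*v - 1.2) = -17.7205*v^4 + 20.4682*v^3 + 11.9233*v^2 - 4.8418*v - 1.236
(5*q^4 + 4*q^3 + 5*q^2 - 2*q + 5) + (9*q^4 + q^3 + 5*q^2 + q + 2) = 14*q^4 + 5*q^3 + 10*q^2 - q + 7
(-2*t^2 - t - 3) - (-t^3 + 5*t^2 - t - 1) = t^3 - 7*t^2 - 2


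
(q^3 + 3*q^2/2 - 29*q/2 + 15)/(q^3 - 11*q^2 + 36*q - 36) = (2*q^2 + 7*q - 15)/(2*(q^2 - 9*q + 18))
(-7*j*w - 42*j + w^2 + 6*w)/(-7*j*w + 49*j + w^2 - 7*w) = (w + 6)/(w - 7)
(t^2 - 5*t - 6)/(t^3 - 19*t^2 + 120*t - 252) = (t + 1)/(t^2 - 13*t + 42)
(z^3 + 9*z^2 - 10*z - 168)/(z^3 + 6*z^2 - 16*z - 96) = (z + 7)/(z + 4)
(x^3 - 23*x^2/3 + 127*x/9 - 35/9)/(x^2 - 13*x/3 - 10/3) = (9*x^2 - 24*x + 7)/(3*(3*x + 2))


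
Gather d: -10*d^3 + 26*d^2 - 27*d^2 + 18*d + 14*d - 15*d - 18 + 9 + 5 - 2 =-10*d^3 - d^2 + 17*d - 6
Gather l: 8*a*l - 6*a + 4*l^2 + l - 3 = -6*a + 4*l^2 + l*(8*a + 1) - 3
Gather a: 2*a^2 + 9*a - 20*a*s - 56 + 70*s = 2*a^2 + a*(9 - 20*s) + 70*s - 56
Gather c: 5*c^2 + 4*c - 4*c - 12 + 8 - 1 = 5*c^2 - 5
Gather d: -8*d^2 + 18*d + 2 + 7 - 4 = -8*d^2 + 18*d + 5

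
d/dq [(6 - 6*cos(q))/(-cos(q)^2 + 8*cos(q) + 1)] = 6*(cos(q)^2 - 2*cos(q) + 9)*sin(q)/(sin(q)^2 + 8*cos(q))^2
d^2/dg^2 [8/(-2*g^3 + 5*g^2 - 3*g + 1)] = 16*((6*g - 5)*(2*g^3 - 5*g^2 + 3*g - 1) - (6*g^2 - 10*g + 3)^2)/(2*g^3 - 5*g^2 + 3*g - 1)^3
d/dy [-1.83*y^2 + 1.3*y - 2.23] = 1.3 - 3.66*y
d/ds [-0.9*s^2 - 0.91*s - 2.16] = -1.8*s - 0.91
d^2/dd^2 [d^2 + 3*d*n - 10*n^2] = 2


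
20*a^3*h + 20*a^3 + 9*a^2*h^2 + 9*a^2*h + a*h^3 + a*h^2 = (4*a + h)*(5*a + h)*(a*h + a)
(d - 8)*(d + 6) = d^2 - 2*d - 48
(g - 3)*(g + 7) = g^2 + 4*g - 21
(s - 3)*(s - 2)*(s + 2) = s^3 - 3*s^2 - 4*s + 12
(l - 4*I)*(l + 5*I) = l^2 + I*l + 20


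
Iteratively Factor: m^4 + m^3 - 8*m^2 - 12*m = (m + 2)*(m^3 - m^2 - 6*m) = (m - 3)*(m + 2)*(m^2 + 2*m) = (m - 3)*(m + 2)^2*(m)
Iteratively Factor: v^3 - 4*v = (v + 2)*(v^2 - 2*v) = (v - 2)*(v + 2)*(v)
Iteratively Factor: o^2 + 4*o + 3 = (o + 3)*(o + 1)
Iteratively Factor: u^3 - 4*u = (u + 2)*(u^2 - 2*u) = (u - 2)*(u + 2)*(u)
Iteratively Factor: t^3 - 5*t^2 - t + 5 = (t - 5)*(t^2 - 1) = (t - 5)*(t + 1)*(t - 1)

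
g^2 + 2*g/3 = g*(g + 2/3)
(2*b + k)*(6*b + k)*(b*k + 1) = 12*b^3*k + 8*b^2*k^2 + 12*b^2 + b*k^3 + 8*b*k + k^2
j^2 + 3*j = j*(j + 3)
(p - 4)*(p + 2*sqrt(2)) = p^2 - 4*p + 2*sqrt(2)*p - 8*sqrt(2)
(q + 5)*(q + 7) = q^2 + 12*q + 35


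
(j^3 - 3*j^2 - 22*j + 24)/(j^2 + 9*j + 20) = (j^2 - 7*j + 6)/(j + 5)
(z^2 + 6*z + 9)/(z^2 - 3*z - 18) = (z + 3)/(z - 6)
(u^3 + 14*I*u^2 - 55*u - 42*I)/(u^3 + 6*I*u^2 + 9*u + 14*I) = (u + 6*I)/(u - 2*I)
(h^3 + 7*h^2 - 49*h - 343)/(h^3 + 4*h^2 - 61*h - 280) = (h^2 - 49)/(h^2 - 3*h - 40)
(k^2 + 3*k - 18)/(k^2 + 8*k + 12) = (k - 3)/(k + 2)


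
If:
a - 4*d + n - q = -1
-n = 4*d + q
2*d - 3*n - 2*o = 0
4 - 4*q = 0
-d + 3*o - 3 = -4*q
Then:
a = -6/5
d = -11/40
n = 1/10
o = -17/40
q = 1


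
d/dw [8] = 0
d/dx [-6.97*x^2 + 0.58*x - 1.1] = 0.58 - 13.94*x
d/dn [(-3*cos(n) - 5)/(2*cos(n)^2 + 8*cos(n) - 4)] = (3*sin(n)^2 - 10*cos(n) - 29)*sin(n)/(2*(cos(n)^2 + 4*cos(n) - 2)^2)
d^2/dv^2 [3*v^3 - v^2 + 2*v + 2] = 18*v - 2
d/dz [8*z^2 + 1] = 16*z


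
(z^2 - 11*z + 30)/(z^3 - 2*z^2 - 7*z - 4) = (-z^2 + 11*z - 30)/(-z^3 + 2*z^2 + 7*z + 4)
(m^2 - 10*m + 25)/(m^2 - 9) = (m^2 - 10*m + 25)/(m^2 - 9)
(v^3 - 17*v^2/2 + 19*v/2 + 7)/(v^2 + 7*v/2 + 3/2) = (v^2 - 9*v + 14)/(v + 3)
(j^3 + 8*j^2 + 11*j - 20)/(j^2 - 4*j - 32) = (j^2 + 4*j - 5)/(j - 8)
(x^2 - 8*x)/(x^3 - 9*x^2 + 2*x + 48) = x/(x^2 - x - 6)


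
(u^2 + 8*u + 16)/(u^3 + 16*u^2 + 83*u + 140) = (u + 4)/(u^2 + 12*u + 35)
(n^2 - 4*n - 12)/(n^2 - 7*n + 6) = (n + 2)/(n - 1)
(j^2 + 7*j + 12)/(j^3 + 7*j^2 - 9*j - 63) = (j + 4)/(j^2 + 4*j - 21)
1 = 1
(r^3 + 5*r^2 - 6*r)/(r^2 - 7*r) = (r^2 + 5*r - 6)/(r - 7)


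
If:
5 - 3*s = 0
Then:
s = 5/3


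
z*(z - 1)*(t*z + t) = t*z^3 - t*z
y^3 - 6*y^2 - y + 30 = (y - 5)*(y - 3)*(y + 2)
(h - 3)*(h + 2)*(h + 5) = h^3 + 4*h^2 - 11*h - 30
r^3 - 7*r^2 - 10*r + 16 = (r - 8)*(r - 1)*(r + 2)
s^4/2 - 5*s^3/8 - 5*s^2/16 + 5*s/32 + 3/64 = (s/2 + 1/4)*(s - 3/2)*(s - 1/2)*(s + 1/4)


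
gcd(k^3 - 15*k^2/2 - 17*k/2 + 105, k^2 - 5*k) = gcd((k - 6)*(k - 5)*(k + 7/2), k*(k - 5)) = k - 5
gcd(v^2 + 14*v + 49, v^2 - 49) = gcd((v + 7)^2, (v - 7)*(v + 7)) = v + 7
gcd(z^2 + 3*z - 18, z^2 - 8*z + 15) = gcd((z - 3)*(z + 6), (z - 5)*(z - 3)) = z - 3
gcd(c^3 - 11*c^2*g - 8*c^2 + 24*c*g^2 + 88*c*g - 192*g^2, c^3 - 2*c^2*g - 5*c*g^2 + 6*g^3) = c - 3*g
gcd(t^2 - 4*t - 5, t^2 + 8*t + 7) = t + 1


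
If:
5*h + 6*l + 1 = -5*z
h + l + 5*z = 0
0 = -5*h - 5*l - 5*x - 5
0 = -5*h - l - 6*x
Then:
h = 5/3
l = -23/15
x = -17/15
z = -2/75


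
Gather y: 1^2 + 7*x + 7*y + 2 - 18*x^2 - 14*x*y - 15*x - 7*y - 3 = -18*x^2 - 14*x*y - 8*x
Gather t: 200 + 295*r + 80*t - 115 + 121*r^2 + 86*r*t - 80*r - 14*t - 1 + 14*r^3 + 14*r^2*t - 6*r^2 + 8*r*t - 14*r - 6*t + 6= 14*r^3 + 115*r^2 + 201*r + t*(14*r^2 + 94*r + 60) + 90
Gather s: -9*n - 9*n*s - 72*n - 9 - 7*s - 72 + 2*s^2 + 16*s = -81*n + 2*s^2 + s*(9 - 9*n) - 81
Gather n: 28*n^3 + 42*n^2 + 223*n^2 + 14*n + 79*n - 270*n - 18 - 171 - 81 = 28*n^3 + 265*n^2 - 177*n - 270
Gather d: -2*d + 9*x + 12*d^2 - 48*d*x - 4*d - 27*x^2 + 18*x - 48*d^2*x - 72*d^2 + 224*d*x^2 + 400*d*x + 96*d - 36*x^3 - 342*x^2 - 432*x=d^2*(-48*x - 60) + d*(224*x^2 + 352*x + 90) - 36*x^3 - 369*x^2 - 405*x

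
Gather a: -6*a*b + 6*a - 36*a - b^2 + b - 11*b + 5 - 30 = a*(-6*b - 30) - b^2 - 10*b - 25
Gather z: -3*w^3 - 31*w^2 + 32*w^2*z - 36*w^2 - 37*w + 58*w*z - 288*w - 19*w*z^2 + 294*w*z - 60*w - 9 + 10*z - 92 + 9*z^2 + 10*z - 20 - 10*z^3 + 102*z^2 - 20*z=-3*w^3 - 67*w^2 - 385*w - 10*z^3 + z^2*(111 - 19*w) + z*(32*w^2 + 352*w) - 121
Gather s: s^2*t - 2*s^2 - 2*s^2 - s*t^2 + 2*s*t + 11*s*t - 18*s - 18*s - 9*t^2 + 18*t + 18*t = s^2*(t - 4) + s*(-t^2 + 13*t - 36) - 9*t^2 + 36*t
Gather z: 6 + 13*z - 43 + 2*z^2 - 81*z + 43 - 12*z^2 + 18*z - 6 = -10*z^2 - 50*z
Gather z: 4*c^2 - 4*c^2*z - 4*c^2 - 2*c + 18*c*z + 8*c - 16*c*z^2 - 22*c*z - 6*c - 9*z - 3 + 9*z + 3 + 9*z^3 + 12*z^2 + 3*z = 9*z^3 + z^2*(12 - 16*c) + z*(-4*c^2 - 4*c + 3)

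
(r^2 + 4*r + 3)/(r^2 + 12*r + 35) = (r^2 + 4*r + 3)/(r^2 + 12*r + 35)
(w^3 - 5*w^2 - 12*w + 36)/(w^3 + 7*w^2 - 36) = (w - 6)/(w + 6)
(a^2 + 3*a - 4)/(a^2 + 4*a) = (a - 1)/a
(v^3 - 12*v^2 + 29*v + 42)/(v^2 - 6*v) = v - 6 - 7/v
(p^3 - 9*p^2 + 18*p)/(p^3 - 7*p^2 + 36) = p/(p + 2)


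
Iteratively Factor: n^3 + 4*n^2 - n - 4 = (n - 1)*(n^2 + 5*n + 4) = (n - 1)*(n + 1)*(n + 4)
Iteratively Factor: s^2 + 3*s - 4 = (s - 1)*(s + 4)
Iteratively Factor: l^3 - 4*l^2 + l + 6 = (l + 1)*(l^2 - 5*l + 6) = (l - 3)*(l + 1)*(l - 2)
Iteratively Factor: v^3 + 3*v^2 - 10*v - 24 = (v + 2)*(v^2 + v - 12) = (v + 2)*(v + 4)*(v - 3)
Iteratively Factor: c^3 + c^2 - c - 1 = (c - 1)*(c^2 + 2*c + 1) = (c - 1)*(c + 1)*(c + 1)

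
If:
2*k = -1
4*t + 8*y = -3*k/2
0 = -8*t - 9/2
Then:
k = -1/2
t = -9/16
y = 3/8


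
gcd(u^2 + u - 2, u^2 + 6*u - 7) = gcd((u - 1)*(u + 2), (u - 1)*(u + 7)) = u - 1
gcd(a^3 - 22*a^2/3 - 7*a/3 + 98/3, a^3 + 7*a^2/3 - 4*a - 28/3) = a + 2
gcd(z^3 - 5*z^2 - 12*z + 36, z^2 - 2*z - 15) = z + 3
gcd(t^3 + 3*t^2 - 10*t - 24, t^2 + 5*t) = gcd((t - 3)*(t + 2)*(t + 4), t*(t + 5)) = 1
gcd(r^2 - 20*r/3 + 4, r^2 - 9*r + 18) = r - 6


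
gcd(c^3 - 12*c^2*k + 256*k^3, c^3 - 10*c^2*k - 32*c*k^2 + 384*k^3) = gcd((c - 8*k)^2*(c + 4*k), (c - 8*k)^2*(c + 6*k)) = c^2 - 16*c*k + 64*k^2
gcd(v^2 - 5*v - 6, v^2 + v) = v + 1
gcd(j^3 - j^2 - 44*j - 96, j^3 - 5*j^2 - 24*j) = j^2 - 5*j - 24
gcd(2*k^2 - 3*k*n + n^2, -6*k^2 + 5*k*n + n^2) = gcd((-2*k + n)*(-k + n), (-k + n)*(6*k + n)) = k - n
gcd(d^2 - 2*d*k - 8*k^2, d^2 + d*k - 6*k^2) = 1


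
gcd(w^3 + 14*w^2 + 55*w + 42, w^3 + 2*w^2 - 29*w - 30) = w^2 + 7*w + 6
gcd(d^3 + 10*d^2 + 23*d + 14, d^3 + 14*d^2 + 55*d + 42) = d^2 + 8*d + 7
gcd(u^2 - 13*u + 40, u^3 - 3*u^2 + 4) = 1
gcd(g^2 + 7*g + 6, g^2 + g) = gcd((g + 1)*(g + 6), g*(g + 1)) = g + 1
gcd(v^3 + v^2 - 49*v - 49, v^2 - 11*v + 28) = v - 7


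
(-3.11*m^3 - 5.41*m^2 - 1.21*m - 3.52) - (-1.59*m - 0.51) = -3.11*m^3 - 5.41*m^2 + 0.38*m - 3.01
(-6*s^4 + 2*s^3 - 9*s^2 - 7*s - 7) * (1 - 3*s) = 18*s^5 - 12*s^4 + 29*s^3 + 12*s^2 + 14*s - 7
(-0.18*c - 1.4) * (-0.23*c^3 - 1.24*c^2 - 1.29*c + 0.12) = 0.0414*c^4 + 0.5452*c^3 + 1.9682*c^2 + 1.7844*c - 0.168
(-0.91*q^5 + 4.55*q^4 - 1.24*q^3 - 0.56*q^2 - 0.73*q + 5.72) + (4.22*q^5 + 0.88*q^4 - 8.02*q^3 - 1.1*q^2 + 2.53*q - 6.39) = 3.31*q^5 + 5.43*q^4 - 9.26*q^3 - 1.66*q^2 + 1.8*q - 0.67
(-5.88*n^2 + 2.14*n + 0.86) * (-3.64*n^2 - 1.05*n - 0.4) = 21.4032*n^4 - 1.6156*n^3 - 3.0254*n^2 - 1.759*n - 0.344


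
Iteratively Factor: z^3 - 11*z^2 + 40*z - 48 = (z - 4)*(z^2 - 7*z + 12) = (z - 4)*(z - 3)*(z - 4)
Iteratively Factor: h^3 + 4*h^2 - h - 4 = (h - 1)*(h^2 + 5*h + 4) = (h - 1)*(h + 4)*(h + 1)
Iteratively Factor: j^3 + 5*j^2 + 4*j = (j + 1)*(j^2 + 4*j) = (j + 1)*(j + 4)*(j)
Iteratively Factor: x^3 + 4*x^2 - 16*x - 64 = (x + 4)*(x^2 - 16) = (x + 4)^2*(x - 4)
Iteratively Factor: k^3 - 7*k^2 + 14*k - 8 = (k - 1)*(k^2 - 6*k + 8) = (k - 2)*(k - 1)*(k - 4)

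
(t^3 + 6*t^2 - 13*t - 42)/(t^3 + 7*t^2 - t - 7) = (t^2 - t - 6)/(t^2 - 1)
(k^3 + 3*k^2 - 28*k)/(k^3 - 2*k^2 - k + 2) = k*(k^2 + 3*k - 28)/(k^3 - 2*k^2 - k + 2)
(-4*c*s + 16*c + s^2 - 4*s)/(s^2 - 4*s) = (-4*c + s)/s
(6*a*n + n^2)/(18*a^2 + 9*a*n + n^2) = n/(3*a + n)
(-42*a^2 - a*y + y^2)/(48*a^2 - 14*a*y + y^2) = (-42*a^2 - a*y + y^2)/(48*a^2 - 14*a*y + y^2)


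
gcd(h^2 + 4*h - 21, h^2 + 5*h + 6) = 1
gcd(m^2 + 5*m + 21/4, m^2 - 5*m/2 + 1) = 1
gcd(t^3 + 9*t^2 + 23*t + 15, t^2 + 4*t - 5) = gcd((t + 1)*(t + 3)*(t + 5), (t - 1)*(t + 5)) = t + 5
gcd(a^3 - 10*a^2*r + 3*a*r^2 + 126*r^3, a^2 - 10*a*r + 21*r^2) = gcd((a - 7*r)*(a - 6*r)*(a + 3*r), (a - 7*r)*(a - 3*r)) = -a + 7*r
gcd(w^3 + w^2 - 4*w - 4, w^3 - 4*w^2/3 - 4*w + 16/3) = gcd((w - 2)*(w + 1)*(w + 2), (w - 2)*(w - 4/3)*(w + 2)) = w^2 - 4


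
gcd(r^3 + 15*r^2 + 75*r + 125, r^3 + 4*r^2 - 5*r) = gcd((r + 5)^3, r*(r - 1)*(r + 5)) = r + 5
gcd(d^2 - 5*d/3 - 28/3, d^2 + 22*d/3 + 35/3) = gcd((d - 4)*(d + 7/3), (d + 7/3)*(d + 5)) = d + 7/3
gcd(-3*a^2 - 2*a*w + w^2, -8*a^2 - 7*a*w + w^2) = a + w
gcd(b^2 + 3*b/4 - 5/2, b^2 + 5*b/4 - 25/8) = b - 5/4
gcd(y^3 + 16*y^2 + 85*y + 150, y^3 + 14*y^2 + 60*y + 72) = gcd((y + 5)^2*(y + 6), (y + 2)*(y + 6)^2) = y + 6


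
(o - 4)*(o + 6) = o^2 + 2*o - 24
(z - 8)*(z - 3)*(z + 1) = z^3 - 10*z^2 + 13*z + 24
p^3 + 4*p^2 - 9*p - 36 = (p - 3)*(p + 3)*(p + 4)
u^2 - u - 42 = (u - 7)*(u + 6)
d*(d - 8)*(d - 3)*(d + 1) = d^4 - 10*d^3 + 13*d^2 + 24*d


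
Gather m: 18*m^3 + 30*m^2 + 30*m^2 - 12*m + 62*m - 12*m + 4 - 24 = 18*m^3 + 60*m^2 + 38*m - 20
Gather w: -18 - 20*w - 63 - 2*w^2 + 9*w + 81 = -2*w^2 - 11*w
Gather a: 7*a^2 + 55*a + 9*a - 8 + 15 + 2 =7*a^2 + 64*a + 9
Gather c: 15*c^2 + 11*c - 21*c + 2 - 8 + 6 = 15*c^2 - 10*c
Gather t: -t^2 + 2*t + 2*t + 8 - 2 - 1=-t^2 + 4*t + 5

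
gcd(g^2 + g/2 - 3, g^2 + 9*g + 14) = g + 2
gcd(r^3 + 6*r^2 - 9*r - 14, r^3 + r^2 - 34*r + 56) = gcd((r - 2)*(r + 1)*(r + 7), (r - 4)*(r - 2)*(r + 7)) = r^2 + 5*r - 14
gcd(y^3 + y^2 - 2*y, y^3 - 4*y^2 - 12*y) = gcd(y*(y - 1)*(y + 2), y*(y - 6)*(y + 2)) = y^2 + 2*y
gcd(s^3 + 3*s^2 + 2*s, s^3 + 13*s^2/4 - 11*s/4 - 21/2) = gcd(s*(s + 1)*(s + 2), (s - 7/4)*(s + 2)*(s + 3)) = s + 2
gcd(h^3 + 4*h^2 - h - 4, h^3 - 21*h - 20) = h^2 + 5*h + 4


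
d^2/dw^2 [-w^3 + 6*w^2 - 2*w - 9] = 12 - 6*w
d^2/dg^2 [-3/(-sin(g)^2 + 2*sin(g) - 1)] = -(12*sin(g) + 18)/(sin(g) - 1)^3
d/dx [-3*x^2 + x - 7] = 1 - 6*x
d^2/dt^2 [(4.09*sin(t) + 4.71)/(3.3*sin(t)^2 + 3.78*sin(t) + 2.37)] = (-44.5401*sin(t)^5 - 154.14894*sin(t)^4 + 104.74992*sin(t)^3 + 424.44135*sin(t)^2 + 179.809785*sin(t) - 12.35844)/(3.3*sin(t)^2 + 3.78*sin(t) + 2.37)^3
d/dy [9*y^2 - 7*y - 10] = 18*y - 7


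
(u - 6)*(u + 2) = u^2 - 4*u - 12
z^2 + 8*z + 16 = (z + 4)^2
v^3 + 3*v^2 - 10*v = v*(v - 2)*(v + 5)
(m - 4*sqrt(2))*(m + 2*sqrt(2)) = m^2 - 2*sqrt(2)*m - 16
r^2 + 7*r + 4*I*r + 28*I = (r + 7)*(r + 4*I)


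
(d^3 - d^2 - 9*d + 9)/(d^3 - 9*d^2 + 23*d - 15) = (d + 3)/(d - 5)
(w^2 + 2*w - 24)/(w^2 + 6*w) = (w - 4)/w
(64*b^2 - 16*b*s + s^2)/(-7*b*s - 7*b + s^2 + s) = (-64*b^2 + 16*b*s - s^2)/(7*b*s + 7*b - s^2 - s)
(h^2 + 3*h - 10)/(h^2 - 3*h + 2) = (h + 5)/(h - 1)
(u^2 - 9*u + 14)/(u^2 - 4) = (u - 7)/(u + 2)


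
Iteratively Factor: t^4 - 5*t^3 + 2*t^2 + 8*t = (t - 4)*(t^3 - t^2 - 2*t) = (t - 4)*(t + 1)*(t^2 - 2*t) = t*(t - 4)*(t + 1)*(t - 2)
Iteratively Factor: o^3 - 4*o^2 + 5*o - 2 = (o - 1)*(o^2 - 3*o + 2) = (o - 2)*(o - 1)*(o - 1)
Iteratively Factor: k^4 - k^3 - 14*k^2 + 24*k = (k - 2)*(k^3 + k^2 - 12*k) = k*(k - 2)*(k^2 + k - 12) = k*(k - 3)*(k - 2)*(k + 4)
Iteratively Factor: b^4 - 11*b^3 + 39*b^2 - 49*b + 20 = (b - 5)*(b^3 - 6*b^2 + 9*b - 4) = (b - 5)*(b - 1)*(b^2 - 5*b + 4) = (b - 5)*(b - 1)^2*(b - 4)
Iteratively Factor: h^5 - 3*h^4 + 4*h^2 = (h)*(h^4 - 3*h^3 + 4*h) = h^2*(h^3 - 3*h^2 + 4) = h^2*(h - 2)*(h^2 - h - 2) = h^2*(h - 2)*(h + 1)*(h - 2)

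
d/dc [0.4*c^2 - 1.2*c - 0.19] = 0.8*c - 1.2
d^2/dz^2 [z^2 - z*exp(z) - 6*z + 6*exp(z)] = -z*exp(z) + 4*exp(z) + 2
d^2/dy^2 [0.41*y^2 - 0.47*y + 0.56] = 0.820000000000000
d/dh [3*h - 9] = 3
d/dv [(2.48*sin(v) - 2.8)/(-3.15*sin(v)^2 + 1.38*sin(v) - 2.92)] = (7.812*sin(v)^2 - 17.64*sin(v) - 3.3776)*cos(v)/(9.9225*sin(v)^4 - 8.694*sin(v)^3 + 20.3004*sin(v)^2 - 8.0592*sin(v) + 8.5264)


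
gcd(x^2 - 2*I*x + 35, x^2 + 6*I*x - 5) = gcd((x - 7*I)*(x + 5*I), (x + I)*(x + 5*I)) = x + 5*I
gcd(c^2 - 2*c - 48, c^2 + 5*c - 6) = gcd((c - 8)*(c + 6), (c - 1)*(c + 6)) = c + 6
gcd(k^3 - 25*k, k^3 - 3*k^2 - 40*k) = k^2 + 5*k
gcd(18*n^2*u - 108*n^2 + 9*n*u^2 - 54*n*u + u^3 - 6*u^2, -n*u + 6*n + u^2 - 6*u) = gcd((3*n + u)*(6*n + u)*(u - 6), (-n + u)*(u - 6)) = u - 6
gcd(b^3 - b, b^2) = b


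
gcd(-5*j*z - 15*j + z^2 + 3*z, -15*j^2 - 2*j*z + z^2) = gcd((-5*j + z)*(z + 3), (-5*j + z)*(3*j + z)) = -5*j + z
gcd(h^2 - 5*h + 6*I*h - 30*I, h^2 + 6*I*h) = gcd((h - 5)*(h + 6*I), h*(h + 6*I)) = h + 6*I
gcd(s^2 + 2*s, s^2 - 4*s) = s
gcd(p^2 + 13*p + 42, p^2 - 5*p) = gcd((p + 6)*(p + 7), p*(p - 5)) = 1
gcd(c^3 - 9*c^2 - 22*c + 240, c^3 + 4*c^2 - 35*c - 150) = c^2 - c - 30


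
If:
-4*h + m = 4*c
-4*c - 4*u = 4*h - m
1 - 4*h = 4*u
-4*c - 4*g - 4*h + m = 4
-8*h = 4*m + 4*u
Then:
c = -3/8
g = -1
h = 1/4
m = -1/2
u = 0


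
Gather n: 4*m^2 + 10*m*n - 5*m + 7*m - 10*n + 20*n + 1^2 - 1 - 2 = 4*m^2 + 2*m + n*(10*m + 10) - 2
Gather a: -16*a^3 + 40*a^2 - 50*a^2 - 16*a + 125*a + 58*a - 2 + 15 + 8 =-16*a^3 - 10*a^2 + 167*a + 21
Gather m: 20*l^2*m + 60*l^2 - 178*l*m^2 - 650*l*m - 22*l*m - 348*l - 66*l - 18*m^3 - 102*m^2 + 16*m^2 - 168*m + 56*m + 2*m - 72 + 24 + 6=60*l^2 - 414*l - 18*m^3 + m^2*(-178*l - 86) + m*(20*l^2 - 672*l - 110) - 42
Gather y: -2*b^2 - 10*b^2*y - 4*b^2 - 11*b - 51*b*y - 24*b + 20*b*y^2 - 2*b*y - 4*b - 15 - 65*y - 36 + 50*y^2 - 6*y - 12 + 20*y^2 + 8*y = -6*b^2 - 39*b + y^2*(20*b + 70) + y*(-10*b^2 - 53*b - 63) - 63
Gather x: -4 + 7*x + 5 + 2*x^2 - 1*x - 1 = 2*x^2 + 6*x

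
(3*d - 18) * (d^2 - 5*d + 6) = 3*d^3 - 33*d^2 + 108*d - 108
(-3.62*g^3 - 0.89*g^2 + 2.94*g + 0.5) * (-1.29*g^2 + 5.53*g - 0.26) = 4.6698*g^5 - 18.8705*g^4 - 7.7731*g^3 + 15.8446*g^2 + 2.0006*g - 0.13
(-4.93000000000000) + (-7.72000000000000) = -12.6500000000000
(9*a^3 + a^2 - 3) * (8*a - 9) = 72*a^4 - 73*a^3 - 9*a^2 - 24*a + 27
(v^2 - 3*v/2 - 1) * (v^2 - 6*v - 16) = v^4 - 15*v^3/2 - 8*v^2 + 30*v + 16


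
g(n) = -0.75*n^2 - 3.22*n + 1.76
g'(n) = -1.5*n - 3.22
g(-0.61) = 3.45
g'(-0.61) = -2.30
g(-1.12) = 4.43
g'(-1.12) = -1.54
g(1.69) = -5.82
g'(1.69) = -5.76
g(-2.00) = 5.20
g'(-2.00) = -0.22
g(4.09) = -23.96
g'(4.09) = -9.36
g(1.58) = -5.20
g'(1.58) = -5.59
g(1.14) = -2.89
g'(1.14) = -4.93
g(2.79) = -13.06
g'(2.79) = -7.40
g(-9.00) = -30.01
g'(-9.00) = 10.28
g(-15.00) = -118.69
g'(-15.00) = 19.28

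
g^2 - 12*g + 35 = (g - 7)*(g - 5)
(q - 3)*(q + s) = q^2 + q*s - 3*q - 3*s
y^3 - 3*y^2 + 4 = (y - 2)^2*(y + 1)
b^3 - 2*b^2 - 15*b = b*(b - 5)*(b + 3)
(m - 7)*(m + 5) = m^2 - 2*m - 35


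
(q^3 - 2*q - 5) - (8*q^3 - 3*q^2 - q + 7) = -7*q^3 + 3*q^2 - q - 12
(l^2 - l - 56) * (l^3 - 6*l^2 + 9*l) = l^5 - 7*l^4 - 41*l^3 + 327*l^2 - 504*l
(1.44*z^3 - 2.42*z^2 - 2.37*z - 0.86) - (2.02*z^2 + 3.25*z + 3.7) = 1.44*z^3 - 4.44*z^2 - 5.62*z - 4.56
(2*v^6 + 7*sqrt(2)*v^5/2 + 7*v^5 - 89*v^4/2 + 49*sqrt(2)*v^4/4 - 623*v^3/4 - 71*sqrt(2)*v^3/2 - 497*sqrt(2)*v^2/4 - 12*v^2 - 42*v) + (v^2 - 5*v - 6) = 2*v^6 + 7*sqrt(2)*v^5/2 + 7*v^5 - 89*v^4/2 + 49*sqrt(2)*v^4/4 - 623*v^3/4 - 71*sqrt(2)*v^3/2 - 497*sqrt(2)*v^2/4 - 11*v^2 - 47*v - 6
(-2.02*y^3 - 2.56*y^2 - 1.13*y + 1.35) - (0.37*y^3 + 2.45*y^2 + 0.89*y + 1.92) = -2.39*y^3 - 5.01*y^2 - 2.02*y - 0.57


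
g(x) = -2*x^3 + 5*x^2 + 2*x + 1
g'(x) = -6*x^2 + 10*x + 2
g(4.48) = -69.52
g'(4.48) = -73.62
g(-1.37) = 12.79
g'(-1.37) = -22.96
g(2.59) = 4.97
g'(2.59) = -12.35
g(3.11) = -4.58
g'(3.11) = -24.93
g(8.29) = -778.25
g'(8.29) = -327.44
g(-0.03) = 0.94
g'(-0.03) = 1.69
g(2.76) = 2.56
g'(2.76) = -16.11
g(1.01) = 6.06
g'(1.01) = 5.98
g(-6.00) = 601.00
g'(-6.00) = -274.00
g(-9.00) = 1846.00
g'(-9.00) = -574.00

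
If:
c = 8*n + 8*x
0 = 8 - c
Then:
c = 8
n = 1 - x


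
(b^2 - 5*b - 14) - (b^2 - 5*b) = -14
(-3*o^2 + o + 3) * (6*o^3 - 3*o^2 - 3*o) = -18*o^5 + 15*o^4 + 24*o^3 - 12*o^2 - 9*o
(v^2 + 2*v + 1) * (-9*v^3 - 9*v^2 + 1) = -9*v^5 - 27*v^4 - 27*v^3 - 8*v^2 + 2*v + 1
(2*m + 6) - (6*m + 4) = 2 - 4*m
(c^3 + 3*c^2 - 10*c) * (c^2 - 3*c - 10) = c^5 - 29*c^3 + 100*c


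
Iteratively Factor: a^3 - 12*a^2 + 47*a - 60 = (a - 3)*(a^2 - 9*a + 20) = (a - 4)*(a - 3)*(a - 5)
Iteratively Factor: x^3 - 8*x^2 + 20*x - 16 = (x - 2)*(x^2 - 6*x + 8) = (x - 2)^2*(x - 4)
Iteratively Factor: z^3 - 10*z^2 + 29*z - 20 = (z - 1)*(z^2 - 9*z + 20) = (z - 5)*(z - 1)*(z - 4)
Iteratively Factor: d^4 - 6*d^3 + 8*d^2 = (d - 4)*(d^3 - 2*d^2) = d*(d - 4)*(d^2 - 2*d) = d*(d - 4)*(d - 2)*(d)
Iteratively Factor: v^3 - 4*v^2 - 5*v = (v - 5)*(v^2 + v) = (v - 5)*(v + 1)*(v)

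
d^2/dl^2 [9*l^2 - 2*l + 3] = 18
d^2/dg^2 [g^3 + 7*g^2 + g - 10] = 6*g + 14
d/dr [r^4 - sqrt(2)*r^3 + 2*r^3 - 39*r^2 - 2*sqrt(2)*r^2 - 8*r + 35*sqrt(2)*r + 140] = 4*r^3 - 3*sqrt(2)*r^2 + 6*r^2 - 78*r - 4*sqrt(2)*r - 8 + 35*sqrt(2)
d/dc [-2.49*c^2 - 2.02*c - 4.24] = -4.98*c - 2.02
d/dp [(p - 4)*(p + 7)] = 2*p + 3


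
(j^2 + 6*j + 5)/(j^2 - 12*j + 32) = (j^2 + 6*j + 5)/(j^2 - 12*j + 32)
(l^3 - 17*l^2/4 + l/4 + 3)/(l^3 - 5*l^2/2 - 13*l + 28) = (4*l^2 - l - 3)/(2*(2*l^2 + 3*l - 14))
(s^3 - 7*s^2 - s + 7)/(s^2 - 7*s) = s - 1/s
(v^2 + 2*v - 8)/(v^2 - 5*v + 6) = (v + 4)/(v - 3)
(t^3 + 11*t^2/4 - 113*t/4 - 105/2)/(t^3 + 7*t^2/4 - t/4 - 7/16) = 4*(t^2 + t - 30)/(4*t^2 - 1)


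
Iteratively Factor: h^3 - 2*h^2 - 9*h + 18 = (h + 3)*(h^2 - 5*h + 6) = (h - 3)*(h + 3)*(h - 2)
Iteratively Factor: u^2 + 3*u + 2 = (u + 2)*(u + 1)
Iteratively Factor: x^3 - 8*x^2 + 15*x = (x - 5)*(x^2 - 3*x) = (x - 5)*(x - 3)*(x)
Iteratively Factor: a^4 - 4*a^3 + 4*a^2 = (a - 2)*(a^3 - 2*a^2) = a*(a - 2)*(a^2 - 2*a) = a^2*(a - 2)*(a - 2)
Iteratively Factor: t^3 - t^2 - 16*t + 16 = (t - 4)*(t^2 + 3*t - 4) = (t - 4)*(t - 1)*(t + 4)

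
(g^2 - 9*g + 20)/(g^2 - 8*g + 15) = (g - 4)/(g - 3)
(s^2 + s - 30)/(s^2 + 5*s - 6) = (s - 5)/(s - 1)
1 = 1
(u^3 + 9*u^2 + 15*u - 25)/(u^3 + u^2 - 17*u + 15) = (u + 5)/(u - 3)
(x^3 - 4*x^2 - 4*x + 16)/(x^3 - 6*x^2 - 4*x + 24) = (x - 4)/(x - 6)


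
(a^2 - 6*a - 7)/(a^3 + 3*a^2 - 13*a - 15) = (a - 7)/(a^2 + 2*a - 15)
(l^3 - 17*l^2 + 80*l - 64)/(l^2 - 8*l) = l - 9 + 8/l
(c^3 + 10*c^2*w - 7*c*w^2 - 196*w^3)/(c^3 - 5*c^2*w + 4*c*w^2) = (-c^2 - 14*c*w - 49*w^2)/(c*(-c + w))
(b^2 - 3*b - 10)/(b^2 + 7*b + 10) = (b - 5)/(b + 5)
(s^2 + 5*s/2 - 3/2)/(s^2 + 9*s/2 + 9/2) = (2*s - 1)/(2*s + 3)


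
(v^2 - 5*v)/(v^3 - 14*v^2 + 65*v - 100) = v/(v^2 - 9*v + 20)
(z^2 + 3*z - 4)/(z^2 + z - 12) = (z - 1)/(z - 3)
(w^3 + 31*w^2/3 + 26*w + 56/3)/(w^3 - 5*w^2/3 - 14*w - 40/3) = (w + 7)/(w - 5)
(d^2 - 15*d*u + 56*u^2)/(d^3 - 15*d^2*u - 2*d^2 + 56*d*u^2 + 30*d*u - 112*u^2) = 1/(d - 2)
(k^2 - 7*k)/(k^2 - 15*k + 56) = k/(k - 8)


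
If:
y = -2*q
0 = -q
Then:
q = 0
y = 0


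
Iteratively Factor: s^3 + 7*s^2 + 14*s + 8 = (s + 4)*(s^2 + 3*s + 2) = (s + 2)*(s + 4)*(s + 1)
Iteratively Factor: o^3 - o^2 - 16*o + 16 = (o - 4)*(o^2 + 3*o - 4) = (o - 4)*(o - 1)*(o + 4)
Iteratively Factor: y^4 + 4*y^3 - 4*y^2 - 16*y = (y + 2)*(y^3 + 2*y^2 - 8*y) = (y + 2)*(y + 4)*(y^2 - 2*y) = y*(y + 2)*(y + 4)*(y - 2)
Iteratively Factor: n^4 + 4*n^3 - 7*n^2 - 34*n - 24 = (n + 1)*(n^3 + 3*n^2 - 10*n - 24) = (n - 3)*(n + 1)*(n^2 + 6*n + 8) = (n - 3)*(n + 1)*(n + 4)*(n + 2)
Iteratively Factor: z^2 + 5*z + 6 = (z + 3)*(z + 2)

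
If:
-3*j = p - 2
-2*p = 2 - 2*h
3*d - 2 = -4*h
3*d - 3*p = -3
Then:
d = -6/7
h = 8/7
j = 13/21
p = 1/7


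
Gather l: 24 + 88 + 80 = 192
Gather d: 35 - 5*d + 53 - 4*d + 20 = 108 - 9*d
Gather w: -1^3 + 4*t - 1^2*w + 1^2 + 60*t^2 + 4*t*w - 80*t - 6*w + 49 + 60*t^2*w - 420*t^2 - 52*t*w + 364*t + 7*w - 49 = -360*t^2 + 288*t + w*(60*t^2 - 48*t)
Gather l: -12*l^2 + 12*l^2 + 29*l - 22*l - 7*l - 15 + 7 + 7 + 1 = 0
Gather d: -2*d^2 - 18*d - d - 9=-2*d^2 - 19*d - 9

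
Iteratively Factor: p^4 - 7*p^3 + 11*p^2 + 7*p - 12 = (p - 1)*(p^3 - 6*p^2 + 5*p + 12) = (p - 3)*(p - 1)*(p^2 - 3*p - 4) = (p - 3)*(p - 1)*(p + 1)*(p - 4)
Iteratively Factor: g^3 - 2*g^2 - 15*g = (g)*(g^2 - 2*g - 15) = g*(g - 5)*(g + 3)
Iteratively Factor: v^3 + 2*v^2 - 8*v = (v + 4)*(v^2 - 2*v) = v*(v + 4)*(v - 2)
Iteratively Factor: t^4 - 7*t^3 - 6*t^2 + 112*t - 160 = (t - 5)*(t^3 - 2*t^2 - 16*t + 32) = (t - 5)*(t - 4)*(t^2 + 2*t - 8) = (t - 5)*(t - 4)*(t - 2)*(t + 4)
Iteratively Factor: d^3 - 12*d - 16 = (d + 2)*(d^2 - 2*d - 8) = (d + 2)^2*(d - 4)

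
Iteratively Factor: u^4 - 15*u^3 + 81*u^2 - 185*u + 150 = (u - 5)*(u^3 - 10*u^2 + 31*u - 30) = (u - 5)*(u - 2)*(u^2 - 8*u + 15) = (u - 5)^2*(u - 2)*(u - 3)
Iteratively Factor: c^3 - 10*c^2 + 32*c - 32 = (c - 4)*(c^2 - 6*c + 8) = (c - 4)*(c - 2)*(c - 4)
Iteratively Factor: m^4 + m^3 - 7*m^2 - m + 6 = (m + 3)*(m^3 - 2*m^2 - m + 2) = (m + 1)*(m + 3)*(m^2 - 3*m + 2) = (m - 1)*(m + 1)*(m + 3)*(m - 2)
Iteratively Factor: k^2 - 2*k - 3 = (k - 3)*(k + 1)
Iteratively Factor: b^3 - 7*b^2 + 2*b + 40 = (b - 4)*(b^2 - 3*b - 10) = (b - 4)*(b + 2)*(b - 5)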